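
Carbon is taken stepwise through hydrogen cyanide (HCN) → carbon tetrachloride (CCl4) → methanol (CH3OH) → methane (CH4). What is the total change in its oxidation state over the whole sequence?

Carbon oxidation states along the series — hydrogen cyanide: +2, carbon tetrachloride: +4, methanol: -2, methane: -4.
Net change = -4 − (+2) = -6.

-6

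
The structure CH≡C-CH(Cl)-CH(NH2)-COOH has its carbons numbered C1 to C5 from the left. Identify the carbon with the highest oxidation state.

Tallying each carbon's bonds:
C1: 3C, 1H → 0 − 1 = -1
C2: 4C → 0 = 0
C3: 2C, 1H, 1Cl → 0 − 1 + 1 = 0
C4: 2C, 1H, 1N → 0 − 1 + 1 = 0
C5: 1C, 3O → 0 + 3 = +3
The most oxidised carbon is C5 at +3.

C5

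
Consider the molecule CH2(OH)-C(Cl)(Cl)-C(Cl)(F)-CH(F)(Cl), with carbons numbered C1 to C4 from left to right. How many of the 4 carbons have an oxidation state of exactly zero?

0

Tallying each carbon's bonds:
C1: 1C, 2H, 1O → 0 − 2 + 1 = -1
C2: 2C, 2Cl → 0 + 2 = +2
C3: 2C, 1F, 1Cl → 0 + 1 + 1 = +2
C4: 1C, 1H, 1F, 1Cl → 0 − 1 + 1 + 1 = +1
0 carbons meet the condition.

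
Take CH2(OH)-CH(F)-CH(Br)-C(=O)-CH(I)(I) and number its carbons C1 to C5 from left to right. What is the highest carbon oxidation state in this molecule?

+2

Tallying each carbon's bonds:
C1: 1C, 2H, 1O → 0 − 2 + 1 = -1
C2: 2C, 1H, 1F → 0 − 1 + 1 = 0
C3: 2C, 1H, 1Br → 0 − 1 + 1 = 0
C4: 2C, 2O → 0 + 2 = +2
C5: 1C, 1H, 2I → 0 − 1 + 2 = +1
The highest value is +2.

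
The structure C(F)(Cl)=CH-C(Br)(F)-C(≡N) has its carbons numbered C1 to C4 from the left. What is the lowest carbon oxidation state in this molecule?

Each bond to a more electronegative atom (O, N, halogen) counts +1, each bond to a less electronegative atom (H, metal, B, Si) counts −1, and each C–C bond counts 0. Tallying each carbon:
C1: 2C, 1F, 1Cl → 0 + 1 + 1 = +2
C2: 3C, 1H → 0 − 1 = -1
C3: 2C, 1F, 1Br → 0 + 1 + 1 = +2
C4: 1C, 3N → 0 + 3 = +3
The lowest value is -1.

-1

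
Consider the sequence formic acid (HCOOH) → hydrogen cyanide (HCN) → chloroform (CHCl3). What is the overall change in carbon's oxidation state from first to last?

0

Carbon oxidation states along the series — formic acid: +2, hydrogen cyanide: +2, chloroform: +2.
Net change = +2 − (+2) = 0.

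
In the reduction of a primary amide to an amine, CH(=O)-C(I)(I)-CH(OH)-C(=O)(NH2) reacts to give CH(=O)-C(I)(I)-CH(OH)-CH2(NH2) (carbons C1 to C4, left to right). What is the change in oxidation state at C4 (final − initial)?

Before: C4 has 1 bond to C, 2 bonds to O, 1 bond to N → oxidation state +3.
After: C4 has 1 bond to C, 2 bonds to H, 1 bond to N → oxidation state -1.
Δ = -1 − (+3) = -4, so this is a reduction at C4.

-4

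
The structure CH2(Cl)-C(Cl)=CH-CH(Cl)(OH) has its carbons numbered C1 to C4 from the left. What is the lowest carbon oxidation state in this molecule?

Tallying each carbon's bonds:
C1: 1C, 2H, 1Cl → 0 − 2 + 1 = -1
C2: 3C, 1Cl → 0 + 1 = +1
C3: 3C, 1H → 0 − 1 = -1
C4: 1C, 1H, 1O, 1Cl → 0 − 1 + 1 + 1 = +1
The lowest value is -1.

-1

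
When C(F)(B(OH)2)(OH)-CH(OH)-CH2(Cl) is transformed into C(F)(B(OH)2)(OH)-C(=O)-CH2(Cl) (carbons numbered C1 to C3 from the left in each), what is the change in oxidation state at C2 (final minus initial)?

+2

Before: C2 has 2 bonds to C, 1 bond to H, 1 bond to O → oxidation state 0.
After: C2 has 2 bonds to C, 2 bonds to O → oxidation state +2.
Δ = +2 − (0) = +2, so this is an oxidation at C2.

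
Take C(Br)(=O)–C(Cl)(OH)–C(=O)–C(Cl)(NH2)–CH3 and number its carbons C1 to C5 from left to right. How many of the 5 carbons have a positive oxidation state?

4

Tallying each carbon's bonds:
C1: 1C, 2O, 1Br → 0 + 2 + 1 = +3
C2: 2C, 1O, 1Cl → 0 + 1 + 1 = +2
C3: 2C, 2O → 0 + 2 = +2
C4: 2C, 1N, 1Cl → 0 + 1 + 1 = +2
C5: 1C, 3H → 0 − 3 = -3
4 carbons (C1, C2, C3, C4) meet the condition.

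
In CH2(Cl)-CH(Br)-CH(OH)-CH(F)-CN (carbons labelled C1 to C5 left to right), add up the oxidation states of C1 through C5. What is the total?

+2

Assign +1 per bond to O/N/halogen, −1 per bond to H or an electropositive element, and 0 per bond to carbon. Tallying each carbon:
C1: 1C, 2H, 1Cl → 0 − 2 + 1 = -1
C2: 2C, 1H, 1Br → 0 − 1 + 1 = 0
C3: 2C, 1H, 1O → 0 − 1 + 1 = 0
C4: 2C, 1H, 1F → 0 − 1 + 1 = 0
C5: 1C, 3N → 0 + 3 = +3
Sum = -1 + 0 + 0 + 0 + 3 = +2.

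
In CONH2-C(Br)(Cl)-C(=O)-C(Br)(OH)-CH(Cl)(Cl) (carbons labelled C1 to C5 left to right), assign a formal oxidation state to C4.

+2

Assign +1 per bond to O/N/halogen, −1 per bond to H or an electropositive element, and 0 per bond to carbon.
C4 has one bond to C (0), one bond to C (0), one bond to Br (+1), one bond to O (+1).
Oxidation state = 0 + 0 + 1 + 1 = +2.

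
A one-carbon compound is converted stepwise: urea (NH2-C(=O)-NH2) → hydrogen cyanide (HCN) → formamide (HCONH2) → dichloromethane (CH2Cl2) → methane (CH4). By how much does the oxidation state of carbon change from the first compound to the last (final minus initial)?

Carbon oxidation states along the series — urea: +4, hydrogen cyanide: +2, formamide: +2, dichloromethane: 0, methane: -4.
Net change = -4 − (+4) = -8.

-8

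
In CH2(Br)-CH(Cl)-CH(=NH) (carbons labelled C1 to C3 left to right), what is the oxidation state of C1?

Assign +1 per bond to O/N/halogen, −1 per bond to H or an electropositive element, and 0 per bond to carbon.
C1 has one bond to C (0), one bond to Br (+1), one bond to H (-1), one bond to H (-1).
Oxidation state = 0 + 1 − 1 − 1 = -1.

-1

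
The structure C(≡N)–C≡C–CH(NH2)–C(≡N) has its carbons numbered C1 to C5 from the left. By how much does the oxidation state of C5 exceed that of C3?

+3

C5: 1C, 3N → 0 + 3 = +3
C3: 4C → 0 = 0
Difference: +3 − (0) = +3.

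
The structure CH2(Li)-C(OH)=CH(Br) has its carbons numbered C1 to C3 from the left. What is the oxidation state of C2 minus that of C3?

C2: 3C, 1O → 0 + 1 = +1
C3: 2C, 1H, 1Br → 0 − 1 + 1 = 0
Difference: +1 − (0) = +1.

+1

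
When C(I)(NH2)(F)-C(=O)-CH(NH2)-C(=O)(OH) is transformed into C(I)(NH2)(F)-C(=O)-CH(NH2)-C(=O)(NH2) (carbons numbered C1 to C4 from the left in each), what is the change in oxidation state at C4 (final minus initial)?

Before: C4 has 1 bond to C, 3 bonds to O → oxidation state +3.
After: C4 has 1 bond to C, 2 bonds to O, 1 bond to N → oxidation state +3.
Δ = +3 − (+3) = 0, so no net redox change at C4.

0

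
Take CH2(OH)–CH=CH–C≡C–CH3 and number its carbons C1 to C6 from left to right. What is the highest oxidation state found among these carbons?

0

Tallying each carbon's bonds:
C1: 1C, 2H, 1O → 0 − 2 + 1 = -1
C2: 3C, 1H → 0 − 1 = -1
C3: 3C, 1H → 0 − 1 = -1
C4: 4C → 0 = 0
C5: 4C → 0 = 0
C6: 1C, 3H → 0 − 3 = -3
The highest value is 0.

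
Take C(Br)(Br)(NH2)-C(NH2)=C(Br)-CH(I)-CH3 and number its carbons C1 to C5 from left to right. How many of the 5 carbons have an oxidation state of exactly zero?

1

Count +1 for every bond to an atom more electronegative than carbon and −1 for every bond to one less electronegative; C–C bonds are 0. Tallying each carbon:
C1: 1C, 1N, 2Br → 0 + 1 + 2 = +3
C2: 3C, 1N → 0 + 1 = +1
C3: 3C, 1Br → 0 + 1 = +1
C4: 2C, 1H, 1I → 0 − 1 + 1 = 0
C5: 1C, 3H → 0 − 3 = -3
1 carbon (C4) meets the condition.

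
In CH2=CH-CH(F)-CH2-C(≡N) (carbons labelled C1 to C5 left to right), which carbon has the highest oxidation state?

C5

Count +1 for every bond to an atom more electronegative than carbon and −1 for every bond to one less electronegative; C–C bonds are 0. Tallying each carbon:
C1: 2C, 2H → 0 − 2 = -2
C2: 3C, 1H → 0 − 1 = -1
C3: 2C, 1H, 1F → 0 − 1 + 1 = 0
C4: 2C, 2H → 0 − 2 = -2
C5: 1C, 3N → 0 + 3 = +3
The most oxidised carbon is C5 at +3.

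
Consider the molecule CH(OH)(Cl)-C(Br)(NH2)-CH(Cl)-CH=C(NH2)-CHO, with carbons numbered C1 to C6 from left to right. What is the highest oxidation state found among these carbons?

Tallying each carbon's bonds:
C1: 1C, 1H, 1O, 1Cl → 0 − 1 + 1 + 1 = +1
C2: 2C, 1N, 1Br → 0 + 1 + 1 = +2
C3: 2C, 1H, 1Cl → 0 − 1 + 1 = 0
C4: 3C, 1H → 0 − 1 = -1
C5: 3C, 1N → 0 + 1 = +1
C6: 1C, 1H, 2O → 0 − 1 + 2 = +1
The highest value is +2.

+2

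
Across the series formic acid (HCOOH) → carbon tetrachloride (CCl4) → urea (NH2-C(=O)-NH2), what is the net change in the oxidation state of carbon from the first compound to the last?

Carbon oxidation states along the series — formic acid: +2, carbon tetrachloride: +4, urea: +4.
Net change = +4 − (+2) = +2.

+2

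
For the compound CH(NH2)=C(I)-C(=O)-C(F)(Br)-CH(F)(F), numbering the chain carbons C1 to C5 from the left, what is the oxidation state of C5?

+1

C5 has one bond to C (0), one bond to H (-1), one bond to F (+1), one bond to F (+1).
Oxidation state = 0 − 1 + 1 + 1 = +1.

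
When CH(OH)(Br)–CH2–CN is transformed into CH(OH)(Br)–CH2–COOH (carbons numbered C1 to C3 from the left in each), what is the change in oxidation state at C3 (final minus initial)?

0

Before: C3 has 1 bond to C, 3 bonds to N → oxidation state +3.
After: C3 has 1 bond to C, 3 bonds to O → oxidation state +3.
Δ = +3 − (+3) = 0, so no net redox change at C3.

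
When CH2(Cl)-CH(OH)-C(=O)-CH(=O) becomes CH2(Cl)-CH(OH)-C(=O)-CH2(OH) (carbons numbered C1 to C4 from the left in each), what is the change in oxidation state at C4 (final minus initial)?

-2

Before: C4 has 1 bond to C, 1 bond to H, 2 bonds to O → oxidation state +1.
After: C4 has 1 bond to C, 2 bonds to H, 1 bond to O → oxidation state -1.
Δ = -1 − (+1) = -2, so this is a reduction at C4.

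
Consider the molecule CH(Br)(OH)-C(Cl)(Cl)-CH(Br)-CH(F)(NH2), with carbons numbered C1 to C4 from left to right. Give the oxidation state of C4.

C4 has one bond to C (0), one bond to H (-1), one bond to F (+1), one bond to N (+1).
Oxidation state = 0 − 1 + 1 + 1 = +1.

+1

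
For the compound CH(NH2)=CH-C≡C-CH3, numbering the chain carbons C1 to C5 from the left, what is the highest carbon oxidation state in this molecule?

0

Tallying each carbon's bonds:
C1: 2C, 1H, 1N → 0 − 1 + 1 = 0
C2: 3C, 1H → 0 − 1 = -1
C3: 4C → 0 = 0
C4: 4C → 0 = 0
C5: 1C, 3H → 0 − 3 = -3
The highest value is 0.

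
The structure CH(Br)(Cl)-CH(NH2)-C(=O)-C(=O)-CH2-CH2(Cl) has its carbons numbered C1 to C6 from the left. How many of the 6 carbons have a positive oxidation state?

3

Tallying each carbon's bonds:
C1: 1C, 1H, 1Cl, 1Br → 0 − 1 + 1 + 1 = +1
C2: 2C, 1H, 1N → 0 − 1 + 1 = 0
C3: 2C, 2O → 0 + 2 = +2
C4: 2C, 2O → 0 + 2 = +2
C5: 2C, 2H → 0 − 2 = -2
C6: 1C, 2H, 1Cl → 0 − 2 + 1 = -1
3 carbons (C1, C3, C4) meet the condition.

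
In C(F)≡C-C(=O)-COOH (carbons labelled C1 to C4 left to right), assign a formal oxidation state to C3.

C3 has one bond to C (0), one bond to C (0), a double bond to O (2×+1 = +2).
Oxidation state = 0 + 0 + 2 = +2.

+2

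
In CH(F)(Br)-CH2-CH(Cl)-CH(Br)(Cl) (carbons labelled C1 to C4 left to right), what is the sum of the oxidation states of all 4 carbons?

Tallying each carbon's bonds:
C1: 1C, 1H, 1F, 1Br → 0 − 1 + 1 + 1 = +1
C2: 2C, 2H → 0 − 2 = -2
C3: 2C, 1H, 1Cl → 0 − 1 + 1 = 0
C4: 1C, 1H, 1Cl, 1Br → 0 − 1 + 1 + 1 = +1
Sum = +1 − 2 + 0 + 1 = 0.

0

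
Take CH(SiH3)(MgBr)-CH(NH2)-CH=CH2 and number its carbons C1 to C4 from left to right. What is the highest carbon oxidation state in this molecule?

0

Assign +1 per bond to O/N/halogen, −1 per bond to H or an electropositive element, and 0 per bond to carbon. Tallying each carbon:
C1: 1C, 1H, 1Mg, 1Si → 0 − 1 − 1 − 1 = -3
C2: 2C, 1H, 1N → 0 − 1 + 1 = 0
C3: 3C, 1H → 0 − 1 = -1
C4: 2C, 2H → 0 − 2 = -2
The highest value is 0.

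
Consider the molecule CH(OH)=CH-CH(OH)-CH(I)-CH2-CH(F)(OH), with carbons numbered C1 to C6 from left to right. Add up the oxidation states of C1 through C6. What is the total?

-2

Count +1 for every bond to an atom more electronegative than carbon and −1 for every bond to one less electronegative; C–C bonds are 0. Tallying each carbon:
C1: 2C, 1H, 1O → 0 − 1 + 1 = 0
C2: 3C, 1H → 0 − 1 = -1
C3: 2C, 1H, 1O → 0 − 1 + 1 = 0
C4: 2C, 1H, 1I → 0 − 1 + 1 = 0
C5: 2C, 2H → 0 − 2 = -2
C6: 1C, 1H, 1O, 1F → 0 − 1 + 1 + 1 = +1
Sum = 0 − 1 + 0 + 0 − 2 + 1 = -2.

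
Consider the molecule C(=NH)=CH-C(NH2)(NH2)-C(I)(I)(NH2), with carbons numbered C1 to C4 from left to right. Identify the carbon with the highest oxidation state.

C4

Tallying each carbon's bonds:
C1: 2C, 2N → 0 + 2 = +2
C2: 3C, 1H → 0 − 1 = -1
C3: 2C, 2N → 0 + 2 = +2
C4: 1C, 1N, 2I → 0 + 1 + 2 = +3
The most oxidised carbon is C4 at +3.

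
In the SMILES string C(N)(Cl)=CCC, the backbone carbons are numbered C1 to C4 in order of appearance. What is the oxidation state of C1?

Assign +1 per bond to O/N/halogen, −1 per bond to H or an electropositive element, and 0 per bond to carbon.
C1 has a double bond to C (2×0 = 0), one bond to N (+1), one bond to Cl (+1).
Oxidation state = 0 + 1 + 1 = +2.

+2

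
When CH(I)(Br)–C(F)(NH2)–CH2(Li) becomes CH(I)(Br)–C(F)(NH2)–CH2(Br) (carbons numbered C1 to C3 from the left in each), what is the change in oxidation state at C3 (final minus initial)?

+2

Before: C3 has 1 bond to C, 2 bonds to H, 1 bond to Li → oxidation state -3.
After: C3 has 1 bond to C, 2 bonds to H, 1 bond to Br → oxidation state -1.
Δ = -1 − (-3) = +2, so this is an oxidation at C3.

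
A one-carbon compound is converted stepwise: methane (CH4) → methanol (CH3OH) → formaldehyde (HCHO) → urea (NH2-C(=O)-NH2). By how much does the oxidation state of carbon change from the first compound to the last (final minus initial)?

+8

Carbon oxidation states along the series — methane: -4, methanol: -2, formaldehyde: 0, urea: +4.
Net change = +4 − (-4) = +8.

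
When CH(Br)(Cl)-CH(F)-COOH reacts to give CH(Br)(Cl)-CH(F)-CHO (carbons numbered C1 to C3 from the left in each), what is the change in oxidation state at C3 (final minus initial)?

Before: C3 has 1 bond to C, 3 bonds to O → oxidation state +3.
After: C3 has 1 bond to C, 1 bond to H, 2 bonds to O → oxidation state +1.
Δ = +1 − (+3) = -2, so this is a reduction at C3.

-2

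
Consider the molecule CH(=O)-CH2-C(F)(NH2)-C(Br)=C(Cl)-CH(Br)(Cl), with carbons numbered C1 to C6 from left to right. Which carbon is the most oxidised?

C3

Assign +1 per bond to O/N/halogen, −1 per bond to H or an electropositive element, and 0 per bond to carbon. Tallying each carbon:
C1: 1C, 1H, 2O → 0 − 1 + 2 = +1
C2: 2C, 2H → 0 − 2 = -2
C3: 2C, 1N, 1F → 0 + 1 + 1 = +2
C4: 3C, 1Br → 0 + 1 = +1
C5: 3C, 1Cl → 0 + 1 = +1
C6: 1C, 1H, 1Cl, 1Br → 0 − 1 + 1 + 1 = +1
The most oxidised carbon is C3 at +2.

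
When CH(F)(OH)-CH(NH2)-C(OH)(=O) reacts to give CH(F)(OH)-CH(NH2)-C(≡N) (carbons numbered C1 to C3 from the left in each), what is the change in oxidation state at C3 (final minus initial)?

Before: C3 has 1 bond to C, 3 bonds to O → oxidation state +3.
After: C3 has 1 bond to C, 3 bonds to N → oxidation state +3.
Δ = +3 − (+3) = 0, so no net redox change at C3.

0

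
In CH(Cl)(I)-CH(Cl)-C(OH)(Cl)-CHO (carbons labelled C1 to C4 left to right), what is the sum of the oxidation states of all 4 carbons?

+4

Bonds to more-electronegative neighbours contribute +1 each, bonds to H or metals contribute −1 each, and C–C bonds contribute 0. Tallying each carbon:
C1: 1C, 1H, 1Cl, 1I → 0 − 1 + 1 + 1 = +1
C2: 2C, 1H, 1Cl → 0 − 1 + 1 = 0
C3: 2C, 1O, 1Cl → 0 + 1 + 1 = +2
C4: 1C, 1H, 2O → 0 − 1 + 2 = +1
Sum = +1 + 0 + 2 + 1 = +4.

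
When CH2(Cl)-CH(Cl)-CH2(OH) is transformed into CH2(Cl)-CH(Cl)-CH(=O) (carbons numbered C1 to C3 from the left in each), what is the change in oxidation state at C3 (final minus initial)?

+2

Before: C3 has 1 bond to C, 2 bonds to H, 1 bond to O → oxidation state -1.
After: C3 has 1 bond to C, 1 bond to H, 2 bonds to O → oxidation state +1.
Δ = +1 − (-1) = +2, so this is an oxidation at C3.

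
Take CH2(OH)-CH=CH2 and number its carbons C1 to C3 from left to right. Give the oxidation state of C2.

C2 has one bond to C (0), a double bond to C (2×0 = 0), one bond to H (-1).
Oxidation state = 0 + 0 − 1 = -1.

-1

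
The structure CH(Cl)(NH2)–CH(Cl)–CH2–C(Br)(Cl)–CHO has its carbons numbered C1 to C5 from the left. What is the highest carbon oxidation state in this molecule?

Tallying each carbon's bonds:
C1: 1C, 1H, 1N, 1Cl → 0 − 1 + 1 + 1 = +1
C2: 2C, 1H, 1Cl → 0 − 1 + 1 = 0
C3: 2C, 2H → 0 − 2 = -2
C4: 2C, 1Cl, 1Br → 0 + 1 + 1 = +2
C5: 1C, 1H, 2O → 0 − 1 + 2 = +1
The highest value is +2.

+2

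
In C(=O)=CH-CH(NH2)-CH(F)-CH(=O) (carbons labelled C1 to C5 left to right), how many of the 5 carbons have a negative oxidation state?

Tallying each carbon's bonds:
C1: 2C, 2O → 0 + 2 = +2
C2: 3C, 1H → 0 − 1 = -1
C3: 2C, 1H, 1N → 0 − 1 + 1 = 0
C4: 2C, 1H, 1F → 0 − 1 + 1 = 0
C5: 1C, 1H, 2O → 0 − 1 + 2 = +1
1 carbon (C2) meets the condition.

1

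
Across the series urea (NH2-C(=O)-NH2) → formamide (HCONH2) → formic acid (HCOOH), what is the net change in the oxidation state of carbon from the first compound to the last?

Carbon oxidation states along the series — urea: +4, formamide: +2, formic acid: +2.
Net change = +2 − (+4) = -2.

-2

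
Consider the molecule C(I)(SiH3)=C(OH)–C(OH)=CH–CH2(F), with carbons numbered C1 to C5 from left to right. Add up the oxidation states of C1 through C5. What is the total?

Tallying each carbon's bonds:
C1: 2C, 1I, 1Si → 0 + 1 − 1 = 0
C2: 3C, 1O → 0 + 1 = +1
C3: 3C, 1O → 0 + 1 = +1
C4: 3C, 1H → 0 − 1 = -1
C5: 1C, 2H, 1F → 0 − 2 + 1 = -1
Sum = 0 + 1 + 1 − 1 − 1 = 0.

0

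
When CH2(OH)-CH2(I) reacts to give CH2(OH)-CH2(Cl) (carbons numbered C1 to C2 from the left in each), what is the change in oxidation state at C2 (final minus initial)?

Before: C2 has 1 bond to C, 2 bonds to H, 1 bond to I → oxidation state -1.
After: C2 has 1 bond to C, 2 bonds to H, 1 bond to Cl → oxidation state -1.
Δ = -1 − (-1) = 0, so no net redox change at C2.

0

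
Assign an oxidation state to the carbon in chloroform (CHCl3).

+2

Assign +1 per bond to O/N/halogen, −1 per bond to H or an electropositive element, and 0 per bond to carbon.
The carbon has one bond to H (-1), one bond to Cl (+1), one bond to Cl (+1), one bond to Cl (+1).
Oxidation state = -1 + 1 + 1 + 1 = +2.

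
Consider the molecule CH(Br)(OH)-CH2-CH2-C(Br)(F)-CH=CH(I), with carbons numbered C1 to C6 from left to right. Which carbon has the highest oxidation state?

C4

Bonds to more-electronegative neighbours contribute +1 each, bonds to H or metals contribute −1 each, and C–C bonds contribute 0. Tallying each carbon:
C1: 1C, 1H, 1O, 1Br → 0 − 1 + 1 + 1 = +1
C2: 2C, 2H → 0 − 2 = -2
C3: 2C, 2H → 0 − 2 = -2
C4: 2C, 1F, 1Br → 0 + 1 + 1 = +2
C5: 3C, 1H → 0 − 1 = -1
C6: 2C, 1H, 1I → 0 − 1 + 1 = 0
The most oxidised carbon is C4 at +2.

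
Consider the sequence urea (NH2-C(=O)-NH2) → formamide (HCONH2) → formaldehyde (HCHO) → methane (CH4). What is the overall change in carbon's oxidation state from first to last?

-8

Carbon oxidation states along the series — urea: +4, formamide: +2, formaldehyde: 0, methane: -4.
Net change = -4 − (+4) = -8.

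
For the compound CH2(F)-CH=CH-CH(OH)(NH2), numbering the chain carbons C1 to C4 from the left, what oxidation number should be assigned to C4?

+1

Count +1 for every bond to an atom more electronegative than carbon and −1 for every bond to one less electronegative; C–C bonds are 0.
C4 has one bond to C (0), one bond to O (+1), one bond to N (+1), one bond to H (-1).
Oxidation state = 0 + 1 + 1 − 1 = +1.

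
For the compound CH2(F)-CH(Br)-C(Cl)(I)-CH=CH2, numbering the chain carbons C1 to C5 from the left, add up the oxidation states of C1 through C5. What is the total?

-2

Bonds to more-electronegative neighbours contribute +1 each, bonds to H or metals contribute −1 each, and C–C bonds contribute 0. Tallying each carbon:
C1: 1C, 2H, 1F → 0 − 2 + 1 = -1
C2: 2C, 1H, 1Br → 0 − 1 + 1 = 0
C3: 2C, 1Cl, 1I → 0 + 1 + 1 = +2
C4: 3C, 1H → 0 − 1 = -1
C5: 2C, 2H → 0 − 2 = -2
Sum = -1 + 0 + 2 − 1 − 2 = -2.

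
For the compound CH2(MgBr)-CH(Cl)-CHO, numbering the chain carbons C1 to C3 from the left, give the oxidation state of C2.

0

Bonds to more-electronegative neighbours contribute +1 each, bonds to H or metals contribute −1 each, and C–C bonds contribute 0.
C2 has one bond to C (0), one bond to C (0), one bond to Cl (+1), one bond to H (-1).
Oxidation state = 0 + 0 + 1 − 1 = 0.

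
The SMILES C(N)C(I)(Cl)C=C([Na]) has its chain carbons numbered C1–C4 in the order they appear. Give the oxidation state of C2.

+2

Assign +1 per bond to O/N/halogen, −1 per bond to H or an electropositive element, and 0 per bond to carbon.
C2 has one bond to C (0), one bond to C (0), one bond to I (+1), one bond to Cl (+1).
Oxidation state = 0 + 0 + 1 + 1 = +2.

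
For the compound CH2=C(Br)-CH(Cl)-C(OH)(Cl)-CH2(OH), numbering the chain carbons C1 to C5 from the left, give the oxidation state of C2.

C2 has a double bond to C (2×0 = 0), one bond to C (0), one bond to Br (+1).
Oxidation state = 0 + 0 + 1 = +1.

+1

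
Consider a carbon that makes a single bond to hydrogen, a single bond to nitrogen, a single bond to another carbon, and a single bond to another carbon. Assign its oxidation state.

0

The carbon has one bond to C (0), one bond to C (0), one bond to N (+1), one bond to H (-1).
Oxidation state = 0 + 0 + 1 − 1 = 0.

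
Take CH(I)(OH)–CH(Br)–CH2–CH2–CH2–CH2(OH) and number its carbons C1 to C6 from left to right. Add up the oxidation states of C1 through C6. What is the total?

-6

Tallying each carbon's bonds:
C1: 1C, 1H, 1O, 1I → 0 − 1 + 1 + 1 = +1
C2: 2C, 1H, 1Br → 0 − 1 + 1 = 0
C3: 2C, 2H → 0 − 2 = -2
C4: 2C, 2H → 0 − 2 = -2
C5: 2C, 2H → 0 − 2 = -2
C6: 1C, 2H, 1O → 0 − 2 + 1 = -1
Sum = +1 + 0 − 2 − 2 − 2 − 1 = -6.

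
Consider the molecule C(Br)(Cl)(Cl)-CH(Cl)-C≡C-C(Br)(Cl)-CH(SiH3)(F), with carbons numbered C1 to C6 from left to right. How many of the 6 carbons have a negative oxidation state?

Assign +1 per bond to O/N/halogen, −1 per bond to H or an electropositive element, and 0 per bond to carbon. Tallying each carbon:
C1: 1C, 2Cl, 1Br → 0 + 2 + 1 = +3
C2: 2C, 1H, 1Cl → 0 − 1 + 1 = 0
C3: 4C → 0 = 0
C4: 4C → 0 = 0
C5: 2C, 1Cl, 1Br → 0 + 1 + 1 = +2
C6: 1C, 1H, 1F, 1Si → 0 − 1 + 1 − 1 = -1
1 carbon (C6) meets the condition.

1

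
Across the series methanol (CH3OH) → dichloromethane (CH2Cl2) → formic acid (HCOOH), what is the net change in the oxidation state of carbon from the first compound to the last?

+4

Carbon oxidation states along the series — methanol: -2, dichloromethane: 0, formic acid: +2.
Net change = +2 − (-2) = +4.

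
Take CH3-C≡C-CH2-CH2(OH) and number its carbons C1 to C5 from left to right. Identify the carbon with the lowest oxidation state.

C1

Tallying each carbon's bonds:
C1: 1C, 3H → 0 − 3 = -3
C2: 4C → 0 = 0
C3: 4C → 0 = 0
C4: 2C, 2H → 0 − 2 = -2
C5: 1C, 2H, 1O → 0 − 2 + 1 = -1
The most reduced carbon is C1 at -3.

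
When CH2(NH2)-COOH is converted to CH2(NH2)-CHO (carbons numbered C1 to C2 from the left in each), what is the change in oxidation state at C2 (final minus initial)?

Before: C2 has 1 bond to C, 3 bonds to O → oxidation state +3.
After: C2 has 1 bond to C, 1 bond to H, 2 bonds to O → oxidation state +1.
Δ = +1 − (+3) = -2, so this is a reduction at C2.

-2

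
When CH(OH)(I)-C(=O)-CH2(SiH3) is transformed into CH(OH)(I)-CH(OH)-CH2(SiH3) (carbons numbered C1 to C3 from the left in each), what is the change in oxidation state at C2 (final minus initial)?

-2

Before: C2 has 2 bonds to C, 2 bonds to O → oxidation state +2.
After: C2 has 2 bonds to C, 1 bond to H, 1 bond to O → oxidation state 0.
Δ = 0 − (+2) = -2, so this is a reduction at C2.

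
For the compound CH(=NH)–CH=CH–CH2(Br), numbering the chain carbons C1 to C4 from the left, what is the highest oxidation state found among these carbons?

Count +1 for every bond to an atom more electronegative than carbon and −1 for every bond to one less electronegative; C–C bonds are 0. Tallying each carbon:
C1: 1C, 1H, 2N → 0 − 1 + 2 = +1
C2: 3C, 1H → 0 − 1 = -1
C3: 3C, 1H → 0 − 1 = -1
C4: 1C, 2H, 1Br → 0 − 2 + 1 = -1
The highest value is +1.

+1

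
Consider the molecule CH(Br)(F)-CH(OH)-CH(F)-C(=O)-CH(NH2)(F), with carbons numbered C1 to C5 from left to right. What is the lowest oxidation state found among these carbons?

0

Each bond to a more electronegative atom (O, N, halogen) counts +1, each bond to a less electronegative atom (H, metal, B, Si) counts −1, and each C–C bond counts 0. Tallying each carbon:
C1: 1C, 1H, 1F, 1Br → 0 − 1 + 1 + 1 = +1
C2: 2C, 1H, 1O → 0 − 1 + 1 = 0
C3: 2C, 1H, 1F → 0 − 1 + 1 = 0
C4: 2C, 2O → 0 + 2 = +2
C5: 1C, 1H, 1N, 1F → 0 − 1 + 1 + 1 = +1
The lowest value is 0.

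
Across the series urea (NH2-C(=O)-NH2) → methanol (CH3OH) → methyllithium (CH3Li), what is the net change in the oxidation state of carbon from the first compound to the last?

-8

Carbon oxidation states along the series — urea: +4, methanol: -2, methyllithium: -4.
Net change = -4 − (+4) = -8.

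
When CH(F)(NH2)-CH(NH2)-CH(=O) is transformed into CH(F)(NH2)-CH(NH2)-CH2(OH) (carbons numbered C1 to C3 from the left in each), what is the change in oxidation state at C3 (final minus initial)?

Before: C3 has 1 bond to C, 1 bond to H, 2 bonds to O → oxidation state +1.
After: C3 has 1 bond to C, 2 bonds to H, 1 bond to O → oxidation state -1.
Δ = -1 − (+1) = -2, so this is a reduction at C3.

-2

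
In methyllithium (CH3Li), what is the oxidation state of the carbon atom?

The carbon has one bond to H (-1), one bond to H (-1), one bond to H (-1), one bond to Li (-1).
Oxidation state = -1 − 1 − 1 − 1 = -4.

-4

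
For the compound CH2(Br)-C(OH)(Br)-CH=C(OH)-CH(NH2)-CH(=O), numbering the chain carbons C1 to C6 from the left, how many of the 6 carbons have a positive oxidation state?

Count +1 for every bond to an atom more electronegative than carbon and −1 for every bond to one less electronegative; C–C bonds are 0. Tallying each carbon:
C1: 1C, 2H, 1Br → 0 − 2 + 1 = -1
C2: 2C, 1O, 1Br → 0 + 1 + 1 = +2
C3: 3C, 1H → 0 − 1 = -1
C4: 3C, 1O → 0 + 1 = +1
C5: 2C, 1H, 1N → 0 − 1 + 1 = 0
C6: 1C, 1H, 2O → 0 − 1 + 2 = +1
3 carbons (C2, C4, C6) meet the condition.

3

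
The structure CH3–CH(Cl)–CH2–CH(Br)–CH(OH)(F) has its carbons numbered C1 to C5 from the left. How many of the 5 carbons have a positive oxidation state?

Tallying each carbon's bonds:
C1: 1C, 3H → 0 − 3 = -3
C2: 2C, 1H, 1Cl → 0 − 1 + 1 = 0
C3: 2C, 2H → 0 − 2 = -2
C4: 2C, 1H, 1Br → 0 − 1 + 1 = 0
C5: 1C, 1H, 1O, 1F → 0 − 1 + 1 + 1 = +1
1 carbon (C5) meets the condition.

1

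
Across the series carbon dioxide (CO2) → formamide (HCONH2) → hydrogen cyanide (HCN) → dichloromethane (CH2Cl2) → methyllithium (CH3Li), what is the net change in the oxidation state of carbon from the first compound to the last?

-8

Carbon oxidation states along the series — carbon dioxide: +4, formamide: +2, hydrogen cyanide: +2, dichloromethane: 0, methyllithium: -4.
Net change = -4 − (+4) = -8.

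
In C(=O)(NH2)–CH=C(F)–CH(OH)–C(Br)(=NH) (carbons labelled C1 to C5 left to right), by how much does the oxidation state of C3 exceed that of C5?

C3: 3C, 1F → 0 + 1 = +1
C5: 1C, 2N, 1Br → 0 + 2 + 1 = +3
Difference: +1 − (+3) = -2.

-2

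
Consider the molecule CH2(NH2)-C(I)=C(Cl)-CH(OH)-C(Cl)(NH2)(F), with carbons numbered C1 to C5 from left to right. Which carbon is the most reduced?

C1

Tallying each carbon's bonds:
C1: 1C, 2H, 1N → 0 − 2 + 1 = -1
C2: 3C, 1I → 0 + 1 = +1
C3: 3C, 1Cl → 0 + 1 = +1
C4: 2C, 1H, 1O → 0 − 1 + 1 = 0
C5: 1C, 1N, 1F, 1Cl → 0 + 1 + 1 + 1 = +3
The most reduced carbon is C1 at -1.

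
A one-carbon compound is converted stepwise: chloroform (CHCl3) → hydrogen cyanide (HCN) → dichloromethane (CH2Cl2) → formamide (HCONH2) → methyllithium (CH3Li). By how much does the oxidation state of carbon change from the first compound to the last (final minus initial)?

-6

Carbon oxidation states along the series — chloroform: +2, hydrogen cyanide: +2, dichloromethane: 0, formamide: +2, methyllithium: -4.
Net change = -4 − (+2) = -6.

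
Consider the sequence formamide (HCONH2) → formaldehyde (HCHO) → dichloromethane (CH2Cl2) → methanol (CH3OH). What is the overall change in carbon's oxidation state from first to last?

Carbon oxidation states along the series — formamide: +2, formaldehyde: 0, dichloromethane: 0, methanol: -2.
Net change = -2 − (+2) = -4.

-4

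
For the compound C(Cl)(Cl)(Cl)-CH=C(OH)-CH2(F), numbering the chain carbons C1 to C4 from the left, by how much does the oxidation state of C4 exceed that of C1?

C4: 1C, 2H, 1F → 0 − 2 + 1 = -1
C1: 1C, 3Cl → 0 + 3 = +3
Difference: -1 − (+3) = -4.

-4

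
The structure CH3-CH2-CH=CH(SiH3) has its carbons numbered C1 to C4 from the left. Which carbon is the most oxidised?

C3

Bonds to more-electronegative neighbours contribute +1 each, bonds to H or metals contribute −1 each, and C–C bonds contribute 0. Tallying each carbon:
C1: 1C, 3H → 0 − 3 = -3
C2: 2C, 2H → 0 − 2 = -2
C3: 3C, 1H → 0 − 1 = -1
C4: 2C, 1H, 1Si → 0 − 1 − 1 = -2
The most oxidised carbon is C3 at -1.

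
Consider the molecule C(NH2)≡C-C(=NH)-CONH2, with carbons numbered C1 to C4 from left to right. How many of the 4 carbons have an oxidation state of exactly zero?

1

Bonds to more-electronegative neighbours contribute +1 each, bonds to H or metals contribute −1 each, and C–C bonds contribute 0. Tallying each carbon:
C1: 3C, 1N → 0 + 1 = +1
C2: 4C → 0 = 0
C3: 2C, 2N → 0 + 2 = +2
C4: 1C, 2O, 1N → 0 + 2 + 1 = +3
1 carbon (C2) meets the condition.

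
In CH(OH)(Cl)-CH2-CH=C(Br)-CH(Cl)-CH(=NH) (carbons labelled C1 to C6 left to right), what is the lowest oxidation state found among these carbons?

-2

Tallying each carbon's bonds:
C1: 1C, 1H, 1O, 1Cl → 0 − 1 + 1 + 1 = +1
C2: 2C, 2H → 0 − 2 = -2
C3: 3C, 1H → 0 − 1 = -1
C4: 3C, 1Br → 0 + 1 = +1
C5: 2C, 1H, 1Cl → 0 − 1 + 1 = 0
C6: 1C, 1H, 2N → 0 − 1 + 2 = +1
The lowest value is -2.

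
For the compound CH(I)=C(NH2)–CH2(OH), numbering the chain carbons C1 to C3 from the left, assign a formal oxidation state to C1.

0

Bonds to more-electronegative neighbours contribute +1 each, bonds to H or metals contribute −1 each, and C–C bonds contribute 0.
C1 has a double bond to C (2×0 = 0), one bond to H (-1), one bond to I (+1).
Oxidation state = 0 − 1 + 1 = 0.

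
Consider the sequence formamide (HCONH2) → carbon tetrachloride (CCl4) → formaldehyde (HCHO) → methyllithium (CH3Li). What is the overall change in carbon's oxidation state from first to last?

-6

Carbon oxidation states along the series — formamide: +2, carbon tetrachloride: +4, formaldehyde: 0, methyllithium: -4.
Net change = -4 − (+2) = -6.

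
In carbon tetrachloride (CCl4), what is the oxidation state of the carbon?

+4

Each bond to a more electronegative atom (O, N, halogen) counts +1, each bond to a less electronegative atom (H, metal, B, Si) counts −1, and each C–C bond counts 0.
The carbon has one bond to Cl (+1), one bond to Cl (+1), one bond to Cl (+1), one bond to Cl (+1).
Oxidation state = +1 + 1 + 1 + 1 = +4.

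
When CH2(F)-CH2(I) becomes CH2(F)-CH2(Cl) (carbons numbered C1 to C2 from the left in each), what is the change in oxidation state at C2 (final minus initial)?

Before: C2 has 1 bond to C, 2 bonds to H, 1 bond to I → oxidation state -1.
After: C2 has 1 bond to C, 2 bonds to H, 1 bond to Cl → oxidation state -1.
Δ = -1 − (-1) = 0, so no net redox change at C2.

0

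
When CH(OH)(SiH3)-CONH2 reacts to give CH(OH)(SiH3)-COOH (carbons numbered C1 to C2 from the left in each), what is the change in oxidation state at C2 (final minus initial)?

0

Before: C2 has 1 bond to C, 2 bonds to O, 1 bond to N → oxidation state +3.
After: C2 has 1 bond to C, 3 bonds to O → oxidation state +3.
Δ = +3 − (+3) = 0, so no net redox change at C2.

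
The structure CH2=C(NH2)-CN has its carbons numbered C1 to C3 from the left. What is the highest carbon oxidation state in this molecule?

Assign +1 per bond to O/N/halogen, −1 per bond to H or an electropositive element, and 0 per bond to carbon. Tallying each carbon:
C1: 2C, 2H → 0 − 2 = -2
C2: 3C, 1N → 0 + 1 = +1
C3: 1C, 3N → 0 + 3 = +3
The highest value is +3.

+3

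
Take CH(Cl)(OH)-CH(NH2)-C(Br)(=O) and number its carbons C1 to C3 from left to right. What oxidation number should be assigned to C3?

Count +1 for every bond to an atom more electronegative than carbon and −1 for every bond to one less electronegative; C–C bonds are 0.
C3 has one bond to C (0), one bond to Br (+1), a double bond to O (2×+1 = +2).
Oxidation state = 0 + 1 + 2 = +3.

+3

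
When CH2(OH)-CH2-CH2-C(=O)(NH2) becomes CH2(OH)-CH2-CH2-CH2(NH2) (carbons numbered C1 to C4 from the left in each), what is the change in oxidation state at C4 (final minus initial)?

-4

Before: C4 has 1 bond to C, 2 bonds to O, 1 bond to N → oxidation state +3.
After: C4 has 1 bond to C, 2 bonds to H, 1 bond to N → oxidation state -1.
Δ = -1 − (+3) = -4, so this is a reduction at C4.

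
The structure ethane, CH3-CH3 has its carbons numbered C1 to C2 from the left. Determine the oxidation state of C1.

-3

Count +1 for every bond to an atom more electronegative than carbon and −1 for every bond to one less electronegative; C–C bonds are 0.
C1 has one bond to H (-1), one bond to H (-1), one bond to H (-1), one bond to C (0).
Oxidation state = -1 − 1 − 1 + 0 = -3.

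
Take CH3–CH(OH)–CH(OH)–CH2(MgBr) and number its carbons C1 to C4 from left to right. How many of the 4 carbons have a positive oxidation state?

0

Each bond to a more electronegative atom (O, N, halogen) counts +1, each bond to a less electronegative atom (H, metal, B, Si) counts −1, and each C–C bond counts 0. Tallying each carbon:
C1: 1C, 3H → 0 − 3 = -3
C2: 2C, 1H, 1O → 0 − 1 + 1 = 0
C3: 2C, 1H, 1O → 0 − 1 + 1 = 0
C4: 1C, 2H, 1Mg → 0 − 2 − 1 = -3
0 carbons meet the condition.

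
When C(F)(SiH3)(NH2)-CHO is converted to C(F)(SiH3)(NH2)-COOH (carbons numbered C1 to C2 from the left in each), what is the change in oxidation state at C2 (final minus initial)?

+2

Before: C2 has 1 bond to C, 1 bond to H, 2 bonds to O → oxidation state +1.
After: C2 has 1 bond to C, 3 bonds to O → oxidation state +3.
Δ = +3 − (+1) = +2, so this is an oxidation at C2.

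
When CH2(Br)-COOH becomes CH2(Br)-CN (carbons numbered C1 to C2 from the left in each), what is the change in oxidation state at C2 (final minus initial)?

0

Before: C2 has 1 bond to C, 3 bonds to O → oxidation state +3.
After: C2 has 1 bond to C, 3 bonds to N → oxidation state +3.
Δ = +3 − (+3) = 0, so no net redox change at C2.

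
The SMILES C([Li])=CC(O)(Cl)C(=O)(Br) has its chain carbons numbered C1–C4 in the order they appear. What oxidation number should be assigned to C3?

Count +1 for every bond to an atom more electronegative than carbon and −1 for every bond to one less electronegative; C–C bonds are 0.
C3 has one bond to C (0), one bond to C (0), one bond to O (+1), one bond to Cl (+1).
Oxidation state = 0 + 0 + 1 + 1 = +2.

+2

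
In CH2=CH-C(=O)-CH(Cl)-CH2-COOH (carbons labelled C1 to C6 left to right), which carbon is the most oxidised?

Tallying each carbon's bonds:
C1: 2C, 2H → 0 − 2 = -2
C2: 3C, 1H → 0 − 1 = -1
C3: 2C, 2O → 0 + 2 = +2
C4: 2C, 1H, 1Cl → 0 − 1 + 1 = 0
C5: 2C, 2H → 0 − 2 = -2
C6: 1C, 3O → 0 + 3 = +3
The most oxidised carbon is C6 at +3.

C6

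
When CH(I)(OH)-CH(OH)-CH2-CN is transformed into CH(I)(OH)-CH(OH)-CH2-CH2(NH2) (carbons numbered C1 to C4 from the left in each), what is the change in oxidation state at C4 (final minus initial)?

Before: C4 has 1 bond to C, 3 bonds to N → oxidation state +3.
After: C4 has 1 bond to C, 2 bonds to H, 1 bond to N → oxidation state -1.
Δ = -1 − (+3) = -4, so this is a reduction at C4.

-4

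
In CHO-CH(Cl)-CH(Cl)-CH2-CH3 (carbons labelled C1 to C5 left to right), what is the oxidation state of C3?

0

C3 has one bond to C (0), one bond to C (0), one bond to H (-1), one bond to Cl (+1).
Oxidation state = 0 + 0 − 1 + 1 = 0.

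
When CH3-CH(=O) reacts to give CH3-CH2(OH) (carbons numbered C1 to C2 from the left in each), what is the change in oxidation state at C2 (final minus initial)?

Before: C2 has 1 bond to C, 1 bond to H, 2 bonds to O → oxidation state +1.
After: C2 has 1 bond to C, 2 bonds to H, 1 bond to O → oxidation state -1.
Δ = -1 − (+1) = -2, so this is a reduction at C2.

-2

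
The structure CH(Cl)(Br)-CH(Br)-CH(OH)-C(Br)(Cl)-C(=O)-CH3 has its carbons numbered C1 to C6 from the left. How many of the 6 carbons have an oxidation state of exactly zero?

2

Tallying each carbon's bonds:
C1: 1C, 1H, 1Cl, 1Br → 0 − 1 + 1 + 1 = +1
C2: 2C, 1H, 1Br → 0 − 1 + 1 = 0
C3: 2C, 1H, 1O → 0 − 1 + 1 = 0
C4: 2C, 1Cl, 1Br → 0 + 1 + 1 = +2
C5: 2C, 2O → 0 + 2 = +2
C6: 1C, 3H → 0 − 3 = -3
2 carbons (C2, C3) meet the condition.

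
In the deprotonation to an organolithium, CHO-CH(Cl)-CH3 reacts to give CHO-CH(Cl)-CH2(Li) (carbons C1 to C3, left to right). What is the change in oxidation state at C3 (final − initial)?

0

Before: C3 has 1 bond to C, 3 bonds to H → oxidation state -3.
After: C3 has 1 bond to C, 2 bonds to H, 1 bond to Li → oxidation state -3.
Δ = -3 − (-3) = 0, so no net redox change at C3.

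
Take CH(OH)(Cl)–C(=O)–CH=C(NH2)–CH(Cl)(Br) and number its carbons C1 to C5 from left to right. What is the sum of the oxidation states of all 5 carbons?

+4

Assign +1 per bond to O/N/halogen, −1 per bond to H or an electropositive element, and 0 per bond to carbon. Tallying each carbon:
C1: 1C, 1H, 1O, 1Cl → 0 − 1 + 1 + 1 = +1
C2: 2C, 2O → 0 + 2 = +2
C3: 3C, 1H → 0 − 1 = -1
C4: 3C, 1N → 0 + 1 = +1
C5: 1C, 1H, 1Cl, 1Br → 0 − 1 + 1 + 1 = +1
Sum = +1 + 2 − 1 + 1 + 1 = +4.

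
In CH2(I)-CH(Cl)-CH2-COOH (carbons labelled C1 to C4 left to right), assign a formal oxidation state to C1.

Assign +1 per bond to O/N/halogen, −1 per bond to H or an electropositive element, and 0 per bond to carbon.
C1 has one bond to C (0), one bond to I (+1), one bond to H (-1), one bond to H (-1).
Oxidation state = 0 + 1 − 1 − 1 = -1.

-1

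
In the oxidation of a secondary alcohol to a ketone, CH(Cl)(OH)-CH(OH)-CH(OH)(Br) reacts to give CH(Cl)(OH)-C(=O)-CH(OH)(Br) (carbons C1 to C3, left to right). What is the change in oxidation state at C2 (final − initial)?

Before: C2 has 2 bonds to C, 1 bond to H, 1 bond to O → oxidation state 0.
After: C2 has 2 bonds to C, 2 bonds to O → oxidation state +2.
Δ = +2 − (0) = +2, so this is an oxidation at C2.

+2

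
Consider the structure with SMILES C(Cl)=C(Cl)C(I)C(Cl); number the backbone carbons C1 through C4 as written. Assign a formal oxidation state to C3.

0

C3 has one bond to C (0), one bond to C (0), one bond to I (+1), one bond to H (-1).
Oxidation state = 0 + 0 + 1 − 1 = 0.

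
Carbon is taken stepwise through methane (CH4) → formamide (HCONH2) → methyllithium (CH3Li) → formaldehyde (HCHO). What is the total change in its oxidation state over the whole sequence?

+4

Carbon oxidation states along the series — methane: -4, formamide: +2, methyllithium: -4, formaldehyde: 0.
Net change = 0 − (-4) = +4.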